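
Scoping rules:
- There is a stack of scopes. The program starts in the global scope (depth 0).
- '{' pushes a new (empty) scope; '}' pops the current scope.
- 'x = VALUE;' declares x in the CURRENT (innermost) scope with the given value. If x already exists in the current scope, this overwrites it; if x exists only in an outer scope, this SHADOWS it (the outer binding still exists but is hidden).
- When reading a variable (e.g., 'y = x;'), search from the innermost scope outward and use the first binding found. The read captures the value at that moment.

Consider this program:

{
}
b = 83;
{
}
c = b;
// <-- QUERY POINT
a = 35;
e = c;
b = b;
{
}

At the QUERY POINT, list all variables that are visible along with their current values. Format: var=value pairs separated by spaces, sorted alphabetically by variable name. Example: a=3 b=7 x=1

Answer: b=83 c=83

Derivation:
Step 1: enter scope (depth=1)
Step 2: exit scope (depth=0)
Step 3: declare b=83 at depth 0
Step 4: enter scope (depth=1)
Step 5: exit scope (depth=0)
Step 6: declare c=(read b)=83 at depth 0
Visible at query point: b=83 c=83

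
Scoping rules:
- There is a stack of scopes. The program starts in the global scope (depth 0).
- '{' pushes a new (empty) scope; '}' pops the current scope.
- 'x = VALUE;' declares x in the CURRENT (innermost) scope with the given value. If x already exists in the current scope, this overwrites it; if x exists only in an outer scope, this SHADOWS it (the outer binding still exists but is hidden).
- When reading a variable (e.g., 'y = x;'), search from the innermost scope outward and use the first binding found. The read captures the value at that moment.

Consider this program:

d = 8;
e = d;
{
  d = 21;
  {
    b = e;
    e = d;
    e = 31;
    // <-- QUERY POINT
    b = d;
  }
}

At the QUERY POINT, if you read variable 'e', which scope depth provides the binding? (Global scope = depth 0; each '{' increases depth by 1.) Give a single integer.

Step 1: declare d=8 at depth 0
Step 2: declare e=(read d)=8 at depth 0
Step 3: enter scope (depth=1)
Step 4: declare d=21 at depth 1
Step 5: enter scope (depth=2)
Step 6: declare b=(read e)=8 at depth 2
Step 7: declare e=(read d)=21 at depth 2
Step 8: declare e=31 at depth 2
Visible at query point: b=8 d=21 e=31

Answer: 2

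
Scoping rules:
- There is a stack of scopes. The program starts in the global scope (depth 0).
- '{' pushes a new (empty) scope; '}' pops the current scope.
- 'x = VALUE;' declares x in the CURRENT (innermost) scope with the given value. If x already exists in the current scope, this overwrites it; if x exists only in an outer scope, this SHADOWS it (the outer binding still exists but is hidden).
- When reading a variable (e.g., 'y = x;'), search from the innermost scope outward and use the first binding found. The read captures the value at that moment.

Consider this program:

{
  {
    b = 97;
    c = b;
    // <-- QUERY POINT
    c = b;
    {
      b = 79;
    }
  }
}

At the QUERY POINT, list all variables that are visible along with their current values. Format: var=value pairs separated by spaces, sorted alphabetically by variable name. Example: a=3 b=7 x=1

Step 1: enter scope (depth=1)
Step 2: enter scope (depth=2)
Step 3: declare b=97 at depth 2
Step 4: declare c=(read b)=97 at depth 2
Visible at query point: b=97 c=97

Answer: b=97 c=97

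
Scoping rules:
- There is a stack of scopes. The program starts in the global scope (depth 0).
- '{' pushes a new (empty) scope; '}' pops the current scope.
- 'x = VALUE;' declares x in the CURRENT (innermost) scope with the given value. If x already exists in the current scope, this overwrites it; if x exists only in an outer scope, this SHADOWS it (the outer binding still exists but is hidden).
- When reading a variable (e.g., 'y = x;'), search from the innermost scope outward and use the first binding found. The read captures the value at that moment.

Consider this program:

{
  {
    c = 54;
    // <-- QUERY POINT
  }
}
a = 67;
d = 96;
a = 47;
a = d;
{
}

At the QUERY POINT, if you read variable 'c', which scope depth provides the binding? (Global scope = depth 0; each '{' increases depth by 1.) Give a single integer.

Answer: 2

Derivation:
Step 1: enter scope (depth=1)
Step 2: enter scope (depth=2)
Step 3: declare c=54 at depth 2
Visible at query point: c=54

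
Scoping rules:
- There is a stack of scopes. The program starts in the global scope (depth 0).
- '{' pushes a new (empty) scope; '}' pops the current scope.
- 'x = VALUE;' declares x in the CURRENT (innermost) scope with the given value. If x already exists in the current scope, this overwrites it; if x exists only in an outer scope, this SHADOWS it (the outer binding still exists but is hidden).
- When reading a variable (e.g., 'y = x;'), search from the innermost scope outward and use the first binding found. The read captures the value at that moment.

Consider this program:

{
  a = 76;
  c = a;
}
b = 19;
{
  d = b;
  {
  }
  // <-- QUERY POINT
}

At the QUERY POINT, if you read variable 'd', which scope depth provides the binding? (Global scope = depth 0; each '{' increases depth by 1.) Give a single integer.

Step 1: enter scope (depth=1)
Step 2: declare a=76 at depth 1
Step 3: declare c=(read a)=76 at depth 1
Step 4: exit scope (depth=0)
Step 5: declare b=19 at depth 0
Step 6: enter scope (depth=1)
Step 7: declare d=(read b)=19 at depth 1
Step 8: enter scope (depth=2)
Step 9: exit scope (depth=1)
Visible at query point: b=19 d=19

Answer: 1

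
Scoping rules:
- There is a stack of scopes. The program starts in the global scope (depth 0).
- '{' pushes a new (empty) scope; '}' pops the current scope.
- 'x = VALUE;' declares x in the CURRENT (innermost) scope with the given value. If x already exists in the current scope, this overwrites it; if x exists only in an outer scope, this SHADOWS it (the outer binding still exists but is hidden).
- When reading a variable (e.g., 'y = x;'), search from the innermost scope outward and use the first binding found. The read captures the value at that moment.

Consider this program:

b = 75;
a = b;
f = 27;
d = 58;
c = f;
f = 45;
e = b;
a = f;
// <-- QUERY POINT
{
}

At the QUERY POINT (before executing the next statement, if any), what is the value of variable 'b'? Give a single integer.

Answer: 75

Derivation:
Step 1: declare b=75 at depth 0
Step 2: declare a=(read b)=75 at depth 0
Step 3: declare f=27 at depth 0
Step 4: declare d=58 at depth 0
Step 5: declare c=(read f)=27 at depth 0
Step 6: declare f=45 at depth 0
Step 7: declare e=(read b)=75 at depth 0
Step 8: declare a=(read f)=45 at depth 0
Visible at query point: a=45 b=75 c=27 d=58 e=75 f=45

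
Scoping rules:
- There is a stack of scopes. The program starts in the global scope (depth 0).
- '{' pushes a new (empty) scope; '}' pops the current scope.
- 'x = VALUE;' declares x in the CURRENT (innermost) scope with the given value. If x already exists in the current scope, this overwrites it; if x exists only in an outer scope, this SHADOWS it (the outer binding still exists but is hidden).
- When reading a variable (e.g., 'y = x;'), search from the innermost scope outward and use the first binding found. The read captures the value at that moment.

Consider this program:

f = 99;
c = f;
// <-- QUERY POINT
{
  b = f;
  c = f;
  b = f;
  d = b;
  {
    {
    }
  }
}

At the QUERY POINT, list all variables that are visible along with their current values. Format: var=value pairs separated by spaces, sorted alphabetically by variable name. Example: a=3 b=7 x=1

Answer: c=99 f=99

Derivation:
Step 1: declare f=99 at depth 0
Step 2: declare c=(read f)=99 at depth 0
Visible at query point: c=99 f=99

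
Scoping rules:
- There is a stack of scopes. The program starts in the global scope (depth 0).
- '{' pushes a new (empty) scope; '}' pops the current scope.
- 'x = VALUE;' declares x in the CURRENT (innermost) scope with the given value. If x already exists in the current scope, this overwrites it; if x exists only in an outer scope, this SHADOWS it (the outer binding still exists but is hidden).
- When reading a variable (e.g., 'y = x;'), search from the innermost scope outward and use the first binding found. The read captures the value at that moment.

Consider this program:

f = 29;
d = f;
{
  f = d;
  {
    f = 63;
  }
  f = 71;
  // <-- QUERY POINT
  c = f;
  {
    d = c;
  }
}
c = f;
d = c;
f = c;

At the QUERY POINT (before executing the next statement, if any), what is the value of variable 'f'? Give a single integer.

Step 1: declare f=29 at depth 0
Step 2: declare d=(read f)=29 at depth 0
Step 3: enter scope (depth=1)
Step 4: declare f=(read d)=29 at depth 1
Step 5: enter scope (depth=2)
Step 6: declare f=63 at depth 2
Step 7: exit scope (depth=1)
Step 8: declare f=71 at depth 1
Visible at query point: d=29 f=71

Answer: 71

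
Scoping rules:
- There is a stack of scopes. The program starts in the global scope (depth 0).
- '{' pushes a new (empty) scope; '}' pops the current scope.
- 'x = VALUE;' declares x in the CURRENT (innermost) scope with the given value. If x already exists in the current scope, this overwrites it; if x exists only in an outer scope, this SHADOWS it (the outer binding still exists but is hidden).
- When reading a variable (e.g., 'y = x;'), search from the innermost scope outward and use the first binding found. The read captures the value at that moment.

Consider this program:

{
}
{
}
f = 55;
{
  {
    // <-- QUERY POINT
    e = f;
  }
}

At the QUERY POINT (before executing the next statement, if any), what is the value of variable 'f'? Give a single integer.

Step 1: enter scope (depth=1)
Step 2: exit scope (depth=0)
Step 3: enter scope (depth=1)
Step 4: exit scope (depth=0)
Step 5: declare f=55 at depth 0
Step 6: enter scope (depth=1)
Step 7: enter scope (depth=2)
Visible at query point: f=55

Answer: 55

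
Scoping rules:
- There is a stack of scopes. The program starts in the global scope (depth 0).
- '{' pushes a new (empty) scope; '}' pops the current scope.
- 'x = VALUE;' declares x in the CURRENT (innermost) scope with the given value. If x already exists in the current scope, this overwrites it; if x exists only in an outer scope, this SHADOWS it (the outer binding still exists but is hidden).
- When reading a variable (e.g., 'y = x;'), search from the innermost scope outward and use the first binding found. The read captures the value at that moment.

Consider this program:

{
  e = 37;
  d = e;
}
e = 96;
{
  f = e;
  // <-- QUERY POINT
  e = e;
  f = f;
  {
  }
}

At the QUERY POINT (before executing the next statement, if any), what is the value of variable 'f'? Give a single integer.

Answer: 96

Derivation:
Step 1: enter scope (depth=1)
Step 2: declare e=37 at depth 1
Step 3: declare d=(read e)=37 at depth 1
Step 4: exit scope (depth=0)
Step 5: declare e=96 at depth 0
Step 6: enter scope (depth=1)
Step 7: declare f=(read e)=96 at depth 1
Visible at query point: e=96 f=96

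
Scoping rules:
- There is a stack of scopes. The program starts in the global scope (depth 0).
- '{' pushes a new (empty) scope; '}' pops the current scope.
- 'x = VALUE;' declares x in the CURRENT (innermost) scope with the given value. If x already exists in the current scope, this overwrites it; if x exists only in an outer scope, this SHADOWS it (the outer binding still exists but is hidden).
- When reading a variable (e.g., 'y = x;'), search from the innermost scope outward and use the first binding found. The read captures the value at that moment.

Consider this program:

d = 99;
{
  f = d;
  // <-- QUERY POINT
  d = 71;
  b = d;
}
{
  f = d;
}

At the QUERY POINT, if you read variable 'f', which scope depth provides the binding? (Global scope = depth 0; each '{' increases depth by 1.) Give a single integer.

Answer: 1

Derivation:
Step 1: declare d=99 at depth 0
Step 2: enter scope (depth=1)
Step 3: declare f=(read d)=99 at depth 1
Visible at query point: d=99 f=99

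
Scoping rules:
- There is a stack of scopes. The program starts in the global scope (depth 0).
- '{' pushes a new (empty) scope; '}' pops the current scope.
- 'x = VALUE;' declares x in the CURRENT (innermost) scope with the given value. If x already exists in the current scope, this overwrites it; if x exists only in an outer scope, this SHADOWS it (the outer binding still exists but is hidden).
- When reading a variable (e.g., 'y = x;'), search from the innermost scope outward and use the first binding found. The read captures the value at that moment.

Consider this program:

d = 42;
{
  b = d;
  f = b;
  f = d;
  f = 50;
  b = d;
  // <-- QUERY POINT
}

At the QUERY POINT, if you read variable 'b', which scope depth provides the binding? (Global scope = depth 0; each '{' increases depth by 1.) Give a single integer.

Step 1: declare d=42 at depth 0
Step 2: enter scope (depth=1)
Step 3: declare b=(read d)=42 at depth 1
Step 4: declare f=(read b)=42 at depth 1
Step 5: declare f=(read d)=42 at depth 1
Step 6: declare f=50 at depth 1
Step 7: declare b=(read d)=42 at depth 1
Visible at query point: b=42 d=42 f=50

Answer: 1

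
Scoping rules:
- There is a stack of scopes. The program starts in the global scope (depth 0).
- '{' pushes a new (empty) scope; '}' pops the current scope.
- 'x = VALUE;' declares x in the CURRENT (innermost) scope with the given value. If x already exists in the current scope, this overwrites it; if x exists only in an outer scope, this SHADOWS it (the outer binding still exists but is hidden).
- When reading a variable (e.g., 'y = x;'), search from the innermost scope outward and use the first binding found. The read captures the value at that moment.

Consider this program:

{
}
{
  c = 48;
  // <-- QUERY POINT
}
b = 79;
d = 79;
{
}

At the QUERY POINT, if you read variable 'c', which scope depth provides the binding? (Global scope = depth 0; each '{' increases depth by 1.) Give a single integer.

Step 1: enter scope (depth=1)
Step 2: exit scope (depth=0)
Step 3: enter scope (depth=1)
Step 4: declare c=48 at depth 1
Visible at query point: c=48

Answer: 1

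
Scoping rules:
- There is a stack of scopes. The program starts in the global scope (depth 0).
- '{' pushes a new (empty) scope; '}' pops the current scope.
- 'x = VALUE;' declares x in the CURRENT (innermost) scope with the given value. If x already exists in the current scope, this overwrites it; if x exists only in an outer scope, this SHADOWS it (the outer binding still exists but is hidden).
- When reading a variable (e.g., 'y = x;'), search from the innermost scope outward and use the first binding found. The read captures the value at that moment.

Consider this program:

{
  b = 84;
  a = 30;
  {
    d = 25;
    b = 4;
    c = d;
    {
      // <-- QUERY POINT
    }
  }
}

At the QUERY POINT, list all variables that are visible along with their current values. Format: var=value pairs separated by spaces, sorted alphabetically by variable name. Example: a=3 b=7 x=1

Answer: a=30 b=4 c=25 d=25

Derivation:
Step 1: enter scope (depth=1)
Step 2: declare b=84 at depth 1
Step 3: declare a=30 at depth 1
Step 4: enter scope (depth=2)
Step 5: declare d=25 at depth 2
Step 6: declare b=4 at depth 2
Step 7: declare c=(read d)=25 at depth 2
Step 8: enter scope (depth=3)
Visible at query point: a=30 b=4 c=25 d=25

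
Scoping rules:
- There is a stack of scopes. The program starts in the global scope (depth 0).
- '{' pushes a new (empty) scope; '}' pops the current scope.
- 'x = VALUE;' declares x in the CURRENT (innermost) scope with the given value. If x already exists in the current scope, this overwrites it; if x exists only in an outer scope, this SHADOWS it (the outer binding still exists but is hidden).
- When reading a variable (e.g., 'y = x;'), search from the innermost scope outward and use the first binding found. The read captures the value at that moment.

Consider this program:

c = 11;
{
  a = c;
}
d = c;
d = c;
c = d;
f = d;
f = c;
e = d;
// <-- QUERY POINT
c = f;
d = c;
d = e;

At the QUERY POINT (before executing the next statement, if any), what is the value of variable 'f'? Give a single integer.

Answer: 11

Derivation:
Step 1: declare c=11 at depth 0
Step 2: enter scope (depth=1)
Step 3: declare a=(read c)=11 at depth 1
Step 4: exit scope (depth=0)
Step 5: declare d=(read c)=11 at depth 0
Step 6: declare d=(read c)=11 at depth 0
Step 7: declare c=(read d)=11 at depth 0
Step 8: declare f=(read d)=11 at depth 0
Step 9: declare f=(read c)=11 at depth 0
Step 10: declare e=(read d)=11 at depth 0
Visible at query point: c=11 d=11 e=11 f=11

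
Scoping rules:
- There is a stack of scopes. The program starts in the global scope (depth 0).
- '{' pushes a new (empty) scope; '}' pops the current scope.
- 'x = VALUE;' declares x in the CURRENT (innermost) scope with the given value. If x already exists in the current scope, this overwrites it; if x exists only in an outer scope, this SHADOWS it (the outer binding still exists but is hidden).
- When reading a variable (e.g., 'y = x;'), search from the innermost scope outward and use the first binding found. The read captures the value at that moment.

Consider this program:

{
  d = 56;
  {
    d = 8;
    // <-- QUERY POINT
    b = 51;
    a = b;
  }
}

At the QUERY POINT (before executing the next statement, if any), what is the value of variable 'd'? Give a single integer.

Answer: 8

Derivation:
Step 1: enter scope (depth=1)
Step 2: declare d=56 at depth 1
Step 3: enter scope (depth=2)
Step 4: declare d=8 at depth 2
Visible at query point: d=8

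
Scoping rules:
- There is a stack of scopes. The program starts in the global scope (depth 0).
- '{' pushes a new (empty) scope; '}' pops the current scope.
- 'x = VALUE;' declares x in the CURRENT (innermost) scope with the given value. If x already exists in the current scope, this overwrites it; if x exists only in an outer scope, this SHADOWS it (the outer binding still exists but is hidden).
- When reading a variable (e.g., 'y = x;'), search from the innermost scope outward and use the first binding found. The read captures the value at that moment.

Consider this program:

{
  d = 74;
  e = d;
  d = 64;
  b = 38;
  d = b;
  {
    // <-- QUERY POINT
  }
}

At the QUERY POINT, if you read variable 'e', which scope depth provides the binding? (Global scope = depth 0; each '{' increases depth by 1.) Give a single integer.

Step 1: enter scope (depth=1)
Step 2: declare d=74 at depth 1
Step 3: declare e=(read d)=74 at depth 1
Step 4: declare d=64 at depth 1
Step 5: declare b=38 at depth 1
Step 6: declare d=(read b)=38 at depth 1
Step 7: enter scope (depth=2)
Visible at query point: b=38 d=38 e=74

Answer: 1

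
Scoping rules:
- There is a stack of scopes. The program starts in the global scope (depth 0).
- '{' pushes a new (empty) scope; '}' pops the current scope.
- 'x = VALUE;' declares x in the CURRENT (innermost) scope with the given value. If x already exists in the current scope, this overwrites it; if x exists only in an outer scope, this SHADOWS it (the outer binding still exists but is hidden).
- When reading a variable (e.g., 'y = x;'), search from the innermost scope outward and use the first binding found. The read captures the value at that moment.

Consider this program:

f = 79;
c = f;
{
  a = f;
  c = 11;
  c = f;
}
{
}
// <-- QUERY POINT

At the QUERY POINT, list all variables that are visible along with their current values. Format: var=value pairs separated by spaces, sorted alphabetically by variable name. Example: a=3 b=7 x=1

Step 1: declare f=79 at depth 0
Step 2: declare c=(read f)=79 at depth 0
Step 3: enter scope (depth=1)
Step 4: declare a=(read f)=79 at depth 1
Step 5: declare c=11 at depth 1
Step 6: declare c=(read f)=79 at depth 1
Step 7: exit scope (depth=0)
Step 8: enter scope (depth=1)
Step 9: exit scope (depth=0)
Visible at query point: c=79 f=79

Answer: c=79 f=79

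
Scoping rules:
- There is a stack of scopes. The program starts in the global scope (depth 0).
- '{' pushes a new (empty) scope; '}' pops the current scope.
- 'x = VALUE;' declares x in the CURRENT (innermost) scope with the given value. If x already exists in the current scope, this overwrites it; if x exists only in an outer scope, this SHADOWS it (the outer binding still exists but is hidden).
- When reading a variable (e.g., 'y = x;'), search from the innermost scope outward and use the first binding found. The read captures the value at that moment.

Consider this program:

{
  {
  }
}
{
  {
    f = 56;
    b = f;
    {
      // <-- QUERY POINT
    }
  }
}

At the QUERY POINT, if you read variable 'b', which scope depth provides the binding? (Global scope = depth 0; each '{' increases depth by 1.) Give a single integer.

Answer: 2

Derivation:
Step 1: enter scope (depth=1)
Step 2: enter scope (depth=2)
Step 3: exit scope (depth=1)
Step 4: exit scope (depth=0)
Step 5: enter scope (depth=1)
Step 6: enter scope (depth=2)
Step 7: declare f=56 at depth 2
Step 8: declare b=(read f)=56 at depth 2
Step 9: enter scope (depth=3)
Visible at query point: b=56 f=56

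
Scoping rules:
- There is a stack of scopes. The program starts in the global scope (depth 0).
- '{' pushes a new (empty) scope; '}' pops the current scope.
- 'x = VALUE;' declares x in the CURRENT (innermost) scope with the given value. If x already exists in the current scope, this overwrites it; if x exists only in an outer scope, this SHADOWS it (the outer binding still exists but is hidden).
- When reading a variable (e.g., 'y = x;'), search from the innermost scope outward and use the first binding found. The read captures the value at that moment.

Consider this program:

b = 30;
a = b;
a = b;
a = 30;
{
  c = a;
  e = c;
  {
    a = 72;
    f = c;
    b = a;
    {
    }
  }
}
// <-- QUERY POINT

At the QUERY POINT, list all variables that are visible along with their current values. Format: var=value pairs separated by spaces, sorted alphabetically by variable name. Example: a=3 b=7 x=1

Answer: a=30 b=30

Derivation:
Step 1: declare b=30 at depth 0
Step 2: declare a=(read b)=30 at depth 0
Step 3: declare a=(read b)=30 at depth 0
Step 4: declare a=30 at depth 0
Step 5: enter scope (depth=1)
Step 6: declare c=(read a)=30 at depth 1
Step 7: declare e=(read c)=30 at depth 1
Step 8: enter scope (depth=2)
Step 9: declare a=72 at depth 2
Step 10: declare f=(read c)=30 at depth 2
Step 11: declare b=(read a)=72 at depth 2
Step 12: enter scope (depth=3)
Step 13: exit scope (depth=2)
Step 14: exit scope (depth=1)
Step 15: exit scope (depth=0)
Visible at query point: a=30 b=30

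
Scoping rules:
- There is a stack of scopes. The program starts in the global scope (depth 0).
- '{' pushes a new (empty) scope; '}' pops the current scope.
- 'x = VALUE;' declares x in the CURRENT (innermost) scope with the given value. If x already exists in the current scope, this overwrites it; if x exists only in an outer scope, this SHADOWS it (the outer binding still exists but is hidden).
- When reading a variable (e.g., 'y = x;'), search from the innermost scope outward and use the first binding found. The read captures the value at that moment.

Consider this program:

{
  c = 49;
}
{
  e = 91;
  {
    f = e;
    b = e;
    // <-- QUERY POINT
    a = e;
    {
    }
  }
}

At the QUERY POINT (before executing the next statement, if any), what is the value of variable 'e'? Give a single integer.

Answer: 91

Derivation:
Step 1: enter scope (depth=1)
Step 2: declare c=49 at depth 1
Step 3: exit scope (depth=0)
Step 4: enter scope (depth=1)
Step 5: declare e=91 at depth 1
Step 6: enter scope (depth=2)
Step 7: declare f=(read e)=91 at depth 2
Step 8: declare b=(read e)=91 at depth 2
Visible at query point: b=91 e=91 f=91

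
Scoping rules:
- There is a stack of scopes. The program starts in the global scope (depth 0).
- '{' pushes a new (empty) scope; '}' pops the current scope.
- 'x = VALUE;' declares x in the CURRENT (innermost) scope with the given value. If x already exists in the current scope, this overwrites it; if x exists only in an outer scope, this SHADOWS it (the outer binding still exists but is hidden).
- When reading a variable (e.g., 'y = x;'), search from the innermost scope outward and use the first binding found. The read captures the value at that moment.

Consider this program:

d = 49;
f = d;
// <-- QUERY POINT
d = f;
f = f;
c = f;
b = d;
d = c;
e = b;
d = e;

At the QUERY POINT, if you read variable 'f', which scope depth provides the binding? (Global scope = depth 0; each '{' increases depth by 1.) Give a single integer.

Step 1: declare d=49 at depth 0
Step 2: declare f=(read d)=49 at depth 0
Visible at query point: d=49 f=49

Answer: 0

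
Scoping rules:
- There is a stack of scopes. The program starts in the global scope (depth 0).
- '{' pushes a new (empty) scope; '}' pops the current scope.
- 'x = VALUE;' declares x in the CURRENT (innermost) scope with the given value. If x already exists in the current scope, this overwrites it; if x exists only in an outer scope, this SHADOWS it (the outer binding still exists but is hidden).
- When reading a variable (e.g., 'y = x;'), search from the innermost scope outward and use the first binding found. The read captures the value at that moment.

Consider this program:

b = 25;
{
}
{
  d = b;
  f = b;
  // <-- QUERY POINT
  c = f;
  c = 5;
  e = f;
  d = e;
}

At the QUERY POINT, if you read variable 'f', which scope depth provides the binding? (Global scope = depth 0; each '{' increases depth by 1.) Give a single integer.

Answer: 1

Derivation:
Step 1: declare b=25 at depth 0
Step 2: enter scope (depth=1)
Step 3: exit scope (depth=0)
Step 4: enter scope (depth=1)
Step 5: declare d=(read b)=25 at depth 1
Step 6: declare f=(read b)=25 at depth 1
Visible at query point: b=25 d=25 f=25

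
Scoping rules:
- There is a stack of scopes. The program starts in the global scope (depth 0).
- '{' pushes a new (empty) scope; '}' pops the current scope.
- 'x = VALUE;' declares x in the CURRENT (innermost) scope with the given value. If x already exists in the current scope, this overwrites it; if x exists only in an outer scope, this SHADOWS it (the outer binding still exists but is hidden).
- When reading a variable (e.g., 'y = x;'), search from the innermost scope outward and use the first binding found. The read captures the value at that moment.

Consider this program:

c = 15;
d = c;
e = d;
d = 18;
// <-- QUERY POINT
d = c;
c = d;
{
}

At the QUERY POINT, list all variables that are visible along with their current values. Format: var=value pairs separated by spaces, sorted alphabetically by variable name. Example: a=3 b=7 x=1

Answer: c=15 d=18 e=15

Derivation:
Step 1: declare c=15 at depth 0
Step 2: declare d=(read c)=15 at depth 0
Step 3: declare e=(read d)=15 at depth 0
Step 4: declare d=18 at depth 0
Visible at query point: c=15 d=18 e=15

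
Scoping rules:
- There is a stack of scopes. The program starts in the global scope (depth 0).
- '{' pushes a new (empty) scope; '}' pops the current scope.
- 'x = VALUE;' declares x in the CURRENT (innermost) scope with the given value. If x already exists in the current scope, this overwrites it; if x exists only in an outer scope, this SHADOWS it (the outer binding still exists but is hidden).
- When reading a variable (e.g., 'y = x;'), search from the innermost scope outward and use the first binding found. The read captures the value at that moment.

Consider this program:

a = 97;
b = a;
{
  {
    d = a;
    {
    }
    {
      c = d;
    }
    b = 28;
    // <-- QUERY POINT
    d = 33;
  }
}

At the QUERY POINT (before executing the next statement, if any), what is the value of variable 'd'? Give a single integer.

Step 1: declare a=97 at depth 0
Step 2: declare b=(read a)=97 at depth 0
Step 3: enter scope (depth=1)
Step 4: enter scope (depth=2)
Step 5: declare d=(read a)=97 at depth 2
Step 6: enter scope (depth=3)
Step 7: exit scope (depth=2)
Step 8: enter scope (depth=3)
Step 9: declare c=(read d)=97 at depth 3
Step 10: exit scope (depth=2)
Step 11: declare b=28 at depth 2
Visible at query point: a=97 b=28 d=97

Answer: 97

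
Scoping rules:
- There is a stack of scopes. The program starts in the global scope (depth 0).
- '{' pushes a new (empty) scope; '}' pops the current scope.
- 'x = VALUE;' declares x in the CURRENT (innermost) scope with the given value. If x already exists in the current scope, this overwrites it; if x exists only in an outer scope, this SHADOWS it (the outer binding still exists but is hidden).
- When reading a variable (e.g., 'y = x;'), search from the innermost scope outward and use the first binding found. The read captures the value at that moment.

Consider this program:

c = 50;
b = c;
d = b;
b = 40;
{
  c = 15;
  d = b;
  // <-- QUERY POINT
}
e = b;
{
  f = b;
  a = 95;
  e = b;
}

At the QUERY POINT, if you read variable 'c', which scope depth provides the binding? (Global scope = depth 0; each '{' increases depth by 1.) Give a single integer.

Step 1: declare c=50 at depth 0
Step 2: declare b=(read c)=50 at depth 0
Step 3: declare d=(read b)=50 at depth 0
Step 4: declare b=40 at depth 0
Step 5: enter scope (depth=1)
Step 6: declare c=15 at depth 1
Step 7: declare d=(read b)=40 at depth 1
Visible at query point: b=40 c=15 d=40

Answer: 1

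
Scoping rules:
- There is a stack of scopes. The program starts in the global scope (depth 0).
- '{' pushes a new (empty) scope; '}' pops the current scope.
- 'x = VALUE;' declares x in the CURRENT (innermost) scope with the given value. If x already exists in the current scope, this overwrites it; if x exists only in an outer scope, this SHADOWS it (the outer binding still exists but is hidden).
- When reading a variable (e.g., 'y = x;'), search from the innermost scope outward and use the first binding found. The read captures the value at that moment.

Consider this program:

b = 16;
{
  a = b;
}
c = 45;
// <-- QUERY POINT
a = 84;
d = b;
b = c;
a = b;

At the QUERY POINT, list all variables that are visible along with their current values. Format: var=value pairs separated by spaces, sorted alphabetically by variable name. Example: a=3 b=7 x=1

Answer: b=16 c=45

Derivation:
Step 1: declare b=16 at depth 0
Step 2: enter scope (depth=1)
Step 3: declare a=(read b)=16 at depth 1
Step 4: exit scope (depth=0)
Step 5: declare c=45 at depth 0
Visible at query point: b=16 c=45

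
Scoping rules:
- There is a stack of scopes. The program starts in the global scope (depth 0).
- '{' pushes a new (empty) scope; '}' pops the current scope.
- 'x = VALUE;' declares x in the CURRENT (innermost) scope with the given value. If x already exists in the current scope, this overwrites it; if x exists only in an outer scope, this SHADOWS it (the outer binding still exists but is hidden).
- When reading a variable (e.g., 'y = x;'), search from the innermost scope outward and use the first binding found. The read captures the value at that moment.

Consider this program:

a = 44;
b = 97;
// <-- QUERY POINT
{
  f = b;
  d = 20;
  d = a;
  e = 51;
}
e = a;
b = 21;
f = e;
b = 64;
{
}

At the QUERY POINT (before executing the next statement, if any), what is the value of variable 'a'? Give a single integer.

Answer: 44

Derivation:
Step 1: declare a=44 at depth 0
Step 2: declare b=97 at depth 0
Visible at query point: a=44 b=97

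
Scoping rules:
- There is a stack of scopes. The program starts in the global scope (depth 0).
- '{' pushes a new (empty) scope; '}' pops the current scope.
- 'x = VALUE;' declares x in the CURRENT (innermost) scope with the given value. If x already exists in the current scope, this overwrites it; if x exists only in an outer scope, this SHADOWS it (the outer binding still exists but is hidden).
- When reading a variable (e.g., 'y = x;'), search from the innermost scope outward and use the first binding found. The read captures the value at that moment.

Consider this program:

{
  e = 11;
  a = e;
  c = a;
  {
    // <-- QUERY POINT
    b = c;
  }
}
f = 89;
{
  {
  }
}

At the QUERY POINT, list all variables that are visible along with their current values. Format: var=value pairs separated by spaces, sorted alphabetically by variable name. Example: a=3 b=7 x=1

Answer: a=11 c=11 e=11

Derivation:
Step 1: enter scope (depth=1)
Step 2: declare e=11 at depth 1
Step 3: declare a=(read e)=11 at depth 1
Step 4: declare c=(read a)=11 at depth 1
Step 5: enter scope (depth=2)
Visible at query point: a=11 c=11 e=11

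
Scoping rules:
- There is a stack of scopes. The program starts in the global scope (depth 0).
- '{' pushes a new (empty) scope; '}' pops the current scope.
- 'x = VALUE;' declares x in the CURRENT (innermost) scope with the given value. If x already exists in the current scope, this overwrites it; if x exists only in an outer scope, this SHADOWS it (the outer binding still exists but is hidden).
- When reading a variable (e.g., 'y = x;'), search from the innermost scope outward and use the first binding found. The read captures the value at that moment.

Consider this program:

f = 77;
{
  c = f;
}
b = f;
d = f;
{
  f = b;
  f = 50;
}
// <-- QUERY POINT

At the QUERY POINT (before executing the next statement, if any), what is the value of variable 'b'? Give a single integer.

Answer: 77

Derivation:
Step 1: declare f=77 at depth 0
Step 2: enter scope (depth=1)
Step 3: declare c=(read f)=77 at depth 1
Step 4: exit scope (depth=0)
Step 5: declare b=(read f)=77 at depth 0
Step 6: declare d=(read f)=77 at depth 0
Step 7: enter scope (depth=1)
Step 8: declare f=(read b)=77 at depth 1
Step 9: declare f=50 at depth 1
Step 10: exit scope (depth=0)
Visible at query point: b=77 d=77 f=77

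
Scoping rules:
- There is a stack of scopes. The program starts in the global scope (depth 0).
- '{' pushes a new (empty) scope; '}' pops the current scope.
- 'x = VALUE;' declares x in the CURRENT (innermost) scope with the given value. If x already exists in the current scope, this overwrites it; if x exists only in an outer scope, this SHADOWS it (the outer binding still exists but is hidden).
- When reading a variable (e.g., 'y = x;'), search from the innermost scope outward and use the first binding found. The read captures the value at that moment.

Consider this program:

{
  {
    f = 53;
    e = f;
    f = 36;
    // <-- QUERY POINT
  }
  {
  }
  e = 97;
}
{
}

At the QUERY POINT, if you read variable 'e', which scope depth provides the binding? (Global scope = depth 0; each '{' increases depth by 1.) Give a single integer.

Step 1: enter scope (depth=1)
Step 2: enter scope (depth=2)
Step 3: declare f=53 at depth 2
Step 4: declare e=(read f)=53 at depth 2
Step 5: declare f=36 at depth 2
Visible at query point: e=53 f=36

Answer: 2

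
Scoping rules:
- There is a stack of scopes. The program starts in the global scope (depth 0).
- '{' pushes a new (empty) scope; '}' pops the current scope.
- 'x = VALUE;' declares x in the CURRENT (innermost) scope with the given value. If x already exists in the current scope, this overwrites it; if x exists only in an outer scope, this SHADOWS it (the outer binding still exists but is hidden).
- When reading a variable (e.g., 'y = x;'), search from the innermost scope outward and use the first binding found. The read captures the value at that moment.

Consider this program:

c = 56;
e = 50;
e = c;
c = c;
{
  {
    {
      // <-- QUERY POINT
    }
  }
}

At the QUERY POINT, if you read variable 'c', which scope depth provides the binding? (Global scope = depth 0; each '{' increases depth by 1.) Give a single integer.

Step 1: declare c=56 at depth 0
Step 2: declare e=50 at depth 0
Step 3: declare e=(read c)=56 at depth 0
Step 4: declare c=(read c)=56 at depth 0
Step 5: enter scope (depth=1)
Step 6: enter scope (depth=2)
Step 7: enter scope (depth=3)
Visible at query point: c=56 e=56

Answer: 0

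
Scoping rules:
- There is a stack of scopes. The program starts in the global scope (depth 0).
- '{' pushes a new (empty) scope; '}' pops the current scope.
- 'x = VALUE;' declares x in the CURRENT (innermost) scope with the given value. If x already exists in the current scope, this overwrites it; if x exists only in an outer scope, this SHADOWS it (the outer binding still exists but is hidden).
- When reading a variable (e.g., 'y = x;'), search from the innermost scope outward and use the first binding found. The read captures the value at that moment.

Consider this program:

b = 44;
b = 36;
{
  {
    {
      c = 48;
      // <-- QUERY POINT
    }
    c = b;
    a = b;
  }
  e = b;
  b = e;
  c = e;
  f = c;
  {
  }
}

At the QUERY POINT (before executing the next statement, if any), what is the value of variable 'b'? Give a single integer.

Answer: 36

Derivation:
Step 1: declare b=44 at depth 0
Step 2: declare b=36 at depth 0
Step 3: enter scope (depth=1)
Step 4: enter scope (depth=2)
Step 5: enter scope (depth=3)
Step 6: declare c=48 at depth 3
Visible at query point: b=36 c=48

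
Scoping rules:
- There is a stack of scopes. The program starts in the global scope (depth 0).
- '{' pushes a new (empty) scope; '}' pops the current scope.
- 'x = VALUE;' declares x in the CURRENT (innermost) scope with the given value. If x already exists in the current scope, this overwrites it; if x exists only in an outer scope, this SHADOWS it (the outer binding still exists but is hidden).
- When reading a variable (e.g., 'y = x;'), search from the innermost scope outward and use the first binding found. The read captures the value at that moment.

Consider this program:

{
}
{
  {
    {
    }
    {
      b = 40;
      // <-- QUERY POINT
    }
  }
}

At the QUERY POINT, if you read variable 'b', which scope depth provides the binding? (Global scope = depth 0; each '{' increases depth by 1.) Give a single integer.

Step 1: enter scope (depth=1)
Step 2: exit scope (depth=0)
Step 3: enter scope (depth=1)
Step 4: enter scope (depth=2)
Step 5: enter scope (depth=3)
Step 6: exit scope (depth=2)
Step 7: enter scope (depth=3)
Step 8: declare b=40 at depth 3
Visible at query point: b=40

Answer: 3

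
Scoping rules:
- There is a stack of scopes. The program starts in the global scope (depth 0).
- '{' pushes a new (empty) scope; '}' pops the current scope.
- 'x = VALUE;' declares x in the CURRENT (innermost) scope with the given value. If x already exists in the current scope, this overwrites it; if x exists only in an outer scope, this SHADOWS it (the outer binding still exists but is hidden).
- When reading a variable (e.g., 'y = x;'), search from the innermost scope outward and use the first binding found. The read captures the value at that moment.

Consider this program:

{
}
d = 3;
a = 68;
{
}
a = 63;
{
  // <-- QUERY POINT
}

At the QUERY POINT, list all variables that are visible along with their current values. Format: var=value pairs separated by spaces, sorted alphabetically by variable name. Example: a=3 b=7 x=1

Answer: a=63 d=3

Derivation:
Step 1: enter scope (depth=1)
Step 2: exit scope (depth=0)
Step 3: declare d=3 at depth 0
Step 4: declare a=68 at depth 0
Step 5: enter scope (depth=1)
Step 6: exit scope (depth=0)
Step 7: declare a=63 at depth 0
Step 8: enter scope (depth=1)
Visible at query point: a=63 d=3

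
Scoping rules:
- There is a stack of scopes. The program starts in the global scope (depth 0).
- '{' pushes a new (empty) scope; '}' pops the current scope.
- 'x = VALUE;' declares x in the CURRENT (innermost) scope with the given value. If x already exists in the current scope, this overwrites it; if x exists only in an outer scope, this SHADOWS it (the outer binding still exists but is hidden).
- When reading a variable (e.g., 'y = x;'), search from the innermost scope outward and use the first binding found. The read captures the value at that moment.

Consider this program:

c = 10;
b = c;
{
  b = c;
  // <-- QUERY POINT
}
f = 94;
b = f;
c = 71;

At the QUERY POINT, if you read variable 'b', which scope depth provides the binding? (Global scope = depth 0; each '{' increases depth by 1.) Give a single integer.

Step 1: declare c=10 at depth 0
Step 2: declare b=(read c)=10 at depth 0
Step 3: enter scope (depth=1)
Step 4: declare b=(read c)=10 at depth 1
Visible at query point: b=10 c=10

Answer: 1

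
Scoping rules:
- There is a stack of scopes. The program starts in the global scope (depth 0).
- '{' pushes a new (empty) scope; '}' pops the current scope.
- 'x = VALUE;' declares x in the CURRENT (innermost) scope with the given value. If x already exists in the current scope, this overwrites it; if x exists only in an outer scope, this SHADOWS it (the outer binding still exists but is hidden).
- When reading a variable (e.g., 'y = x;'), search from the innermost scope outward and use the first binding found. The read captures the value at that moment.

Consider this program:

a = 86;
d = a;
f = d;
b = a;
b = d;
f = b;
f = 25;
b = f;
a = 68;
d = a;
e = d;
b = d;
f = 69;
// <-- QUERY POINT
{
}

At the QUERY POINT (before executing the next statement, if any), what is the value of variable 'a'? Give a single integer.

Answer: 68

Derivation:
Step 1: declare a=86 at depth 0
Step 2: declare d=(read a)=86 at depth 0
Step 3: declare f=(read d)=86 at depth 0
Step 4: declare b=(read a)=86 at depth 0
Step 5: declare b=(read d)=86 at depth 0
Step 6: declare f=(read b)=86 at depth 0
Step 7: declare f=25 at depth 0
Step 8: declare b=(read f)=25 at depth 0
Step 9: declare a=68 at depth 0
Step 10: declare d=(read a)=68 at depth 0
Step 11: declare e=(read d)=68 at depth 0
Step 12: declare b=(read d)=68 at depth 0
Step 13: declare f=69 at depth 0
Visible at query point: a=68 b=68 d=68 e=68 f=69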